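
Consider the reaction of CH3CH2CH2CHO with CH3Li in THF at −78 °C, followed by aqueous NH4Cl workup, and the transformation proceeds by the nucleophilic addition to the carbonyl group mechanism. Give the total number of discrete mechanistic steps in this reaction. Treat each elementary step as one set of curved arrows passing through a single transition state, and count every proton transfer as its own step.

2

Step 1: the carbanion-like carbon of CH3Li attacks the sp² carbonyl carbon; the C=O π bond breaks and the electrons end up as a lone pair on the alkoxide oxygen of the tetrahedral intermediate.
Step 2: On aqueous NH4Cl workup the alkoxide oxygen is protonated, giving an alcohol.
Total: 2 elementary steps.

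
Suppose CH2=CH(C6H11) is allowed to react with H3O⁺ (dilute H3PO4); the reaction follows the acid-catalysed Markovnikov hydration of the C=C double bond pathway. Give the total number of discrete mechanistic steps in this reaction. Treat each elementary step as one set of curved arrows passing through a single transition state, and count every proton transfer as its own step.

Step 1: Protonation of the alkene by H3O⁺: the π bond acts as the nucleophile and picks up H⁺, giving the more stable (Markovnikov) secondary carbocation. H2O is released.
Step 2: Carbocation rearrangement: a 1,2-hydride shift from the adjacent cyclohexyl carbon converts the initially-formed secondary cation into the more stable tertiary cation.
Step 3: Water acts as the nucleophile: an oxygen lone pair bonds to the cationic carbon, giving an oxonium-ion intermediate.
Step 4: Proton transfer from the O–H of the oxonium ion to H2O completes the catalytic cycle and yields the alcohol.
Total: 4 elementary steps.

4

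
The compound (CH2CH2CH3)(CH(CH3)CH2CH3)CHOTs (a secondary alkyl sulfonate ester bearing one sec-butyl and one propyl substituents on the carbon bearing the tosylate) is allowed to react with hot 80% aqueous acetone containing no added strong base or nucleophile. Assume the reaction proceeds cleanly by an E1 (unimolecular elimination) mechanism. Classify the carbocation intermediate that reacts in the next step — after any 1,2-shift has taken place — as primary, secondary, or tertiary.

tertiary

Step 1: The C–O bond breaks with both electrons going to the tosylate; TsO⁻ leaves and a secondary carbocation remains.
Step 2: A 1,2-hydride shift from the adjacent sec-butyl carbon moves the positive charge from the secondary centre to an adjacent carbon, generating a more stable tertiary carbocation.
The cation rearranges from secondary to tertiary via a 1,2-hydride shift from the adjacent sec-butyl carbon; the tertiary cation is what reacts next.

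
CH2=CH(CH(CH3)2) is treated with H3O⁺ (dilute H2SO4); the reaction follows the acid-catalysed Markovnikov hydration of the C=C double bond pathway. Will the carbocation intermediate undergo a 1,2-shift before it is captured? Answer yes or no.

The first-formed carbocation is secondary.
The adjacent isopropyl carbon already bears 2 other carbon substituents and has a hydrogen to migrate; after a 1,2-hydride shift from that carbon the positive charge sits on a tertiary centre.
Tertiary is more stable than secondary, so the shift occurs.

yes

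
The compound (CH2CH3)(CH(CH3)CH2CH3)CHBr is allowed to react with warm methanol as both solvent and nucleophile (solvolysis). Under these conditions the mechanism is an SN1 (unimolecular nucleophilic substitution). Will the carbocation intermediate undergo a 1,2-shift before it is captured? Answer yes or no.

yes

The first-formed carbocation is secondary.
The adjacent sec-butyl carbon already bears 2 other carbon substituents and has a hydrogen to migrate; after a 1,2-hydride shift from that carbon the positive charge sits on a tertiary centre.
Tertiary is more stable than secondary, so the shift occurs.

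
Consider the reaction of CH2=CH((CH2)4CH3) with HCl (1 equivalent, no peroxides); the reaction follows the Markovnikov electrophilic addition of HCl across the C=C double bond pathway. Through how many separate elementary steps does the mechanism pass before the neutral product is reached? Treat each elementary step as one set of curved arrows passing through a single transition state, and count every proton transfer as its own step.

2

Step 1: Electrophilic addition begins with the π(C=C) electrons forming a bond to the proton of HCl. Following Markovnikov's rule, the resulting cation is secondary. The H–Cl bond breaks heterolytically, releasing Cl⁻.
(No 1,2-shift: no single shift to an adjacent carbon would give a more stable cation.)
Step 2: The Cl⁻ anion donates a lone pair to the carbocation, forming the new C–Cl σ-bond and giving the neutral alkyl halide.
Total: 2 elementary steps.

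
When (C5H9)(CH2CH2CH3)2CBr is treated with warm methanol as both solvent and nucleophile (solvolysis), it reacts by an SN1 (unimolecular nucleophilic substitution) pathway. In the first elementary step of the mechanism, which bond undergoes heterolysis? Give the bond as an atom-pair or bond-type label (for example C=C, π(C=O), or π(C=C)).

C–Br

Step 1: Rate-determining heterolysis of the C–Br bond gives Br⁻ and a tertiary carbocation.
The bond broken in this step is the C–Br bond.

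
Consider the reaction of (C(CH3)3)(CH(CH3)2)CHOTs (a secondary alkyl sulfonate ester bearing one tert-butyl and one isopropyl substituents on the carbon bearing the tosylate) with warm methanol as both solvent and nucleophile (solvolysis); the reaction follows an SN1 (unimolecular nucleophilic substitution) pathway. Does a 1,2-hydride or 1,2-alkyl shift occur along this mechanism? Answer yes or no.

yes

The first-formed carbocation is secondary.
The adjacent isopropyl carbon already bears 2 other carbon substituents and has a hydrogen to migrate; after a 1,2-hydride shift from that carbon the positive charge sits on a tertiary centre.
Tertiary is more stable than secondary, so the shift occurs.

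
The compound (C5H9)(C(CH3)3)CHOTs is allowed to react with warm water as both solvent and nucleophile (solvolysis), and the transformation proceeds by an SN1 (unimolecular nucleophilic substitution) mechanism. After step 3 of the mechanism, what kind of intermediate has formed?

oxonium ion

Step 1: Ionisation: the C–O σ-bond cleaves heterolytically; both bonding electrons depart with TsO⁻, leaving a secondary carbocation at the α-carbon.
Step 2: A hydride (H with its bonding pair) migrates from the adjacent cyclopentyl carbon to the cationic centre — a 1,2-hydride shift — upgrading the secondary cation to a tertiary one.
Step 3: Nucleophilic capture: the oxygen of H2O bonds to the cationic carbon, producing an oxonium-ion intermediate.
After step 3 the species present is an oxonium ion.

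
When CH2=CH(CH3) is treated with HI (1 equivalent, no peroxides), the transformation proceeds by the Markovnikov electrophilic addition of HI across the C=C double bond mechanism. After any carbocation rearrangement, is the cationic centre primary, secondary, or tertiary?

secondary

Step 1: Protonation of the alkene by HI: the π bond acts as the nucleophile and picks up H⁺, giving the more stable (Markovnikov) secondary carbocation. The H–I bond breaks heterolytically, releasing I⁻.
No single 1,2-shift to an adjacent carbon would give a more-substituted cation, so no rearrangement occurs.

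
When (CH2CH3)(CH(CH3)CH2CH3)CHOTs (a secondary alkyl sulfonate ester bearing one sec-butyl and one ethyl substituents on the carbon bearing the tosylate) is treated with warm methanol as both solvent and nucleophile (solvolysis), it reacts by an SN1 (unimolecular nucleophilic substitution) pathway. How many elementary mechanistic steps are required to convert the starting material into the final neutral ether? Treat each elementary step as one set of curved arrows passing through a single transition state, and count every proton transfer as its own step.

4

Step 1: Ionisation: the C–O σ-bond cleaves heterolytically; both bonding electrons depart with TsO⁻, leaving a secondary carbocation at the α-carbon.
Step 2: Carbocation rearrangement: a 1,2-hydride shift from the adjacent sec-butyl carbon converts the initially-formed secondary cation into the more stable tertiary cation.
Step 3: A lone pair on the oxygen of CH3OH attacks the carbocation, forming a new C–O σ-bond and an oxonium ion.
Step 4: Deprotonation of the oxonium oxygen by solvent methanol yields the neutral ether.
Total: 4 elementary steps.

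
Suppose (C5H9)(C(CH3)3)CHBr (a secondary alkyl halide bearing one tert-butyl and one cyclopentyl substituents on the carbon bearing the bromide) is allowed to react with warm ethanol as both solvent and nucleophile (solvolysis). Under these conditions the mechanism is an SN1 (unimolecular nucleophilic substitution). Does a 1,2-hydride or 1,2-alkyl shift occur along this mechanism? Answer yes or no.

yes

The first-formed carbocation is secondary.
The adjacent cyclopentyl carbon already bears 2 other carbon substituents and has a hydrogen to migrate; after a 1,2-hydride shift from that carbon the positive charge sits on a tertiary centre.
Tertiary is more stable than secondary, so the shift occurs.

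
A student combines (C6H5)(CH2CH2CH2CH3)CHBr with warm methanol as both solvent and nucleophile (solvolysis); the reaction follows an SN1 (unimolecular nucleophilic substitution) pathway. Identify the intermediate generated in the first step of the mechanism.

secondary carbocation

Step 1: Ionisation: the C–Br σ-bond cleaves heterolytically; both bonding electrons depart with Br⁻, leaving a secondary carbocation at the α-carbon.
After step 1 the species present is a secondary carbocation.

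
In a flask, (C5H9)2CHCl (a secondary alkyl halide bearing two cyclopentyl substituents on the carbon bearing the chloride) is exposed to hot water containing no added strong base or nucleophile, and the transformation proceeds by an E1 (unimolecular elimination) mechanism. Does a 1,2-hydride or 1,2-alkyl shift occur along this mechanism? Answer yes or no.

The first-formed carbocation is secondary.
The adjacent cyclopentyl carbon already bears 2 other carbon substituents and has a hydrogen to migrate; after a 1,2-hydride shift from that carbon the positive charge sits on a tertiary centre.
Tertiary is more stable than secondary, so the shift occurs.

yes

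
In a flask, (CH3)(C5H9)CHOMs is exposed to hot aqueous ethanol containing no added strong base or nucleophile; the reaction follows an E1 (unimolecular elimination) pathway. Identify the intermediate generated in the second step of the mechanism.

Step 1: Unassisted departure of MsO⁻ (taking the C–O bonding pair) generates a secondary carbocation.
Step 2: Carbocation rearrangement: a 1,2-hydride shift from the adjacent cyclopentyl carbon converts the initially-formed secondary cation into the more stable tertiary cation.
After step 2 the species present is a tertiary carbocation.

tertiary carbocation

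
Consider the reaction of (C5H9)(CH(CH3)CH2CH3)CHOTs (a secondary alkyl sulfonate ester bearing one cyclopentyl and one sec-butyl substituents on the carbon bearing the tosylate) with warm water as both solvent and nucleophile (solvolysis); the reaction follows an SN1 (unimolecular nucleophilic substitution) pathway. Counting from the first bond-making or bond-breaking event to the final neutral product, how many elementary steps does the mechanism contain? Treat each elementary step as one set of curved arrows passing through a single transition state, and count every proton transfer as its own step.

Step 1: Ionisation: the C–O σ-bond cleaves heterolytically; both bonding electrons depart with TsO⁻, leaving a secondary carbocation at the α-carbon.
Step 2: A 1,2-hydride shift from the adjacent cyclopentyl carbon moves the positive charge from the secondary centre to an adjacent carbon, generating a more stable tertiary carbocation.
Step 3: A lone pair on the oxygen of H2O attacks the carbocation, forming a new C–O σ-bond and an oxonium ion.
Step 4: A second solvent molecule removes the proton on oxygen, giving the neutral alcohol product.
Total: 4 elementary steps.

4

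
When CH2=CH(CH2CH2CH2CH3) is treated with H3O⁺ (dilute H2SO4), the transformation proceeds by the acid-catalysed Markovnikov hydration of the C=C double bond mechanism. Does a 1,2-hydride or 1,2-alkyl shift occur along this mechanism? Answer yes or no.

The first-formed carbocation is secondary.
No single 1,2-shift to an adjacent carbon would produce a more-substituted cation than the one already present, so no rearrangement occurs.

no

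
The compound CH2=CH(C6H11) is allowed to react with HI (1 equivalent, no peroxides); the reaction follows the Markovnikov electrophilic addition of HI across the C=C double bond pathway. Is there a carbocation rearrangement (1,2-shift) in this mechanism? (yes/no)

yes

The first-formed carbocation is secondary.
The adjacent cyclohexyl carbon already bears 2 other carbon substituents and has a hydrogen to migrate; after a 1,2-hydride shift from that carbon the positive charge sits on a tertiary centre.
Tertiary is more stable than secondary, so the shift occurs.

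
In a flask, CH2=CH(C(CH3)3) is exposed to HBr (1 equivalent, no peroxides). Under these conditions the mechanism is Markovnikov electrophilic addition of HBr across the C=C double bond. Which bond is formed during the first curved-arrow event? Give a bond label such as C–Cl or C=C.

C–H

Step 1: Electrophilic addition begins with the π(C=C) electrons forming a bond to the proton of HBr. Following Markovnikov's rule, the resulting cation is secondary. The H–Br bond breaks heterolytically, releasing Br⁻.
The bond formed in this step is the C–H bond.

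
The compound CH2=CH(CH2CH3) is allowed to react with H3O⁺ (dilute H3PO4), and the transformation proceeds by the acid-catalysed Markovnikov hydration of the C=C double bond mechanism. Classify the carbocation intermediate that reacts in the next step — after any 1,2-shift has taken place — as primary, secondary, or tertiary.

secondary

Step 1: The π electrons of the C=C bond attack a proton of H3O⁺; Markovnikov addition places the new C–H on the less-substituted alkene carbon, so the positive charge ends up on the more-substituted carbon — a secondary carbocation. H2O is released.
No single 1,2-shift to an adjacent carbon would give a more-substituted cation, so no rearrangement occurs.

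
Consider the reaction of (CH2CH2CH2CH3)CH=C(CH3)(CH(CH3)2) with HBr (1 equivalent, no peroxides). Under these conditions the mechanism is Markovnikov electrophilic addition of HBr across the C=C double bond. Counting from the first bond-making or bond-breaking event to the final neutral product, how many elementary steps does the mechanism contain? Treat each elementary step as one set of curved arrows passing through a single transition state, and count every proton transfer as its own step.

Step 1: The π electrons of the C=C bond attack a proton of HBr; Markovnikov addition places the new C–H on the less-substituted alkene carbon, so the positive charge ends up on the more-substituted carbon — a tertiary carbocation. The H–Br bond breaks heterolytically, releasing Br⁻.
(No 1,2-shift: no single shift to an adjacent carbon would give a more stable cation.)
Step 2: Br⁻ captures the cation: a lone pair on Br⁻ fills the empty p orbital, producing the alkyl halide product.
Total: 2 elementary steps.

2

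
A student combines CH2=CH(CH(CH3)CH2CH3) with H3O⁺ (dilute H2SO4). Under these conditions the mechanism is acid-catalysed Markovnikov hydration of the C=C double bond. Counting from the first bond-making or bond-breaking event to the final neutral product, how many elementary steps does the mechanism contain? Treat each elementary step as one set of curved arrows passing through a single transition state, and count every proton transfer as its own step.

Step 1: Electrophilic addition begins with the π(C=C) electrons forming a bond to the proton of H3O⁺. Following Markovnikov's rule, the resulting cation is secondary. H2O is released.
Step 2: Carbocation rearrangement: a 1,2-hydride shift from the adjacent sec-butyl carbon converts the initially-formed secondary cation into the more stable tertiary cation.
Step 3: Nucleophilic capture of the cation by H2O produces the protonated alcohol (an oxonium ion).
Step 4: Deprotonation of the oxonium ion by a water molecule delivers the neutral alcohol and regenerates the acid catalyst.
Total: 4 elementary steps.

4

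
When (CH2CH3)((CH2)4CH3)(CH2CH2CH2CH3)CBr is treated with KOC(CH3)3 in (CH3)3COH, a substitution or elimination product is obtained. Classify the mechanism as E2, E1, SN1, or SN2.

Conditions: a strong/bulky base with a tertiary substrate bearing a β-hydrogen.
These conditions are the textbook signature of the E2 pathway.
A strong (often hindered) base removes a β-H in concert with loss of the leaving group — bimolecular elimination.

E2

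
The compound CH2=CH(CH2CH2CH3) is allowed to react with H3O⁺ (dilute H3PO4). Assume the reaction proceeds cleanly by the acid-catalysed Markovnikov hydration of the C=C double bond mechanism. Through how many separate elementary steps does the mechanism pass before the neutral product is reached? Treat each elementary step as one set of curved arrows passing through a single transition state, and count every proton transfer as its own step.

Step 1: Protonation of the alkene by H3O⁺: the π bond acts as the nucleophile and picks up H⁺, giving the more stable (Markovnikov) secondary carbocation. H2O is released.
(No 1,2-shift: no single shift to an adjacent carbon would give a more stable cation.)
Step 2: Water acts as the nucleophile: an oxygen lone pair bonds to the cationic carbon, giving an oxonium-ion intermediate.
Step 3: Deprotonation of the oxonium ion by a water molecule delivers the neutral alcohol and regenerates the acid catalyst.
Total: 3 elementary steps.

3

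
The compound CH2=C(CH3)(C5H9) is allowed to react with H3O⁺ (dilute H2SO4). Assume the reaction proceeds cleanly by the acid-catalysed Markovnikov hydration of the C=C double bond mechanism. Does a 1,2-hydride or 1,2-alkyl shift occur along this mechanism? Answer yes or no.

no

The first-formed carbocation is tertiary.
No single 1,2-shift to an adjacent carbon would produce a more-substituted cation than the one already present, so no rearrangement occurs.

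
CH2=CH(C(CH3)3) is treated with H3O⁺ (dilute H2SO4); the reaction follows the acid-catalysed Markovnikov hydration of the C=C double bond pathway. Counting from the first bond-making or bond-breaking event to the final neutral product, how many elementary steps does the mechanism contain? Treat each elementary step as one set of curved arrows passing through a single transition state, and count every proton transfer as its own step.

Step 1: The π electrons of the C=C bond attack a proton of H3O⁺; Markovnikov addition places the new C–H on the less-substituted alkene carbon, so the positive charge ends up on the more-substituted carbon — a secondary carbocation. H2O is released.
Step 2: A 1,2-methyl shift from the adjacent tert-butyl carbon moves the positive charge from the secondary centre to an adjacent carbon, generating a more stable tertiary carbocation.
Step 3: A lone pair on the oxygen of H2O attacks the carbocation, forming a C–O bond and an oxonium ion (a protonated alcohol).
Step 4: Deprotonation of the oxonium ion by a water molecule delivers the neutral alcohol and regenerates the acid catalyst.
Total: 4 elementary steps.

4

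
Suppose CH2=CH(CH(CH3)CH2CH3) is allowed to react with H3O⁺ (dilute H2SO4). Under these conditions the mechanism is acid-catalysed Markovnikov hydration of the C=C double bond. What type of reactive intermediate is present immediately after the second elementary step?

tertiary carbocation

Step 1: Electrophilic addition begins with the π(C=C) electrons forming a bond to the proton of H3O⁺. Following Markovnikov's rule, the resulting cation is secondary. H2O is released.
Step 2: A 1,2-hydride shift from the adjacent sec-butyl carbon moves the positive charge from the secondary centre to an adjacent carbon, generating a more stable tertiary carbocation.
After step 2 the species present is a tertiary carbocation.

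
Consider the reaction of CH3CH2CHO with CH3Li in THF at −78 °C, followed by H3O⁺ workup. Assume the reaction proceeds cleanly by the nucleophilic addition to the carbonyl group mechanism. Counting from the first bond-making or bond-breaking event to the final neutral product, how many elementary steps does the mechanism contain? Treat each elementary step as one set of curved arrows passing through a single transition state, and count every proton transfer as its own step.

Step 1: A lone pair / filled orbital on the carbanion-like carbon of CH3Li attacks the electrophilic carbonyl carbon; the π(C=O) electrons shift onto oxygen, producing a tetrahedral alkoxide intermediate.
Step 2: Protonation of the alkoxide by H3O⁺ workup furnishes an alcohol.
Total: 2 elementary steps.

2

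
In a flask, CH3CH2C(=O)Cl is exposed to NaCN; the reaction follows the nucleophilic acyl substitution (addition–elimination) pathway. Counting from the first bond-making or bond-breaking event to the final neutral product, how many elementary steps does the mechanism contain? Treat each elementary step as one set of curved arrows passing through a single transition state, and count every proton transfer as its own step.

Step 1: CN⁻ adds to the carbonyl carbon; the C=O π electrons shift onto oxygen and a tetrahedral alkoxide intermediate forms.
Step 2: Elimination step: re-formation of the carbonyl π bond drives out Cl⁻, giving the new acyl compound.
Total: 2 elementary steps.

2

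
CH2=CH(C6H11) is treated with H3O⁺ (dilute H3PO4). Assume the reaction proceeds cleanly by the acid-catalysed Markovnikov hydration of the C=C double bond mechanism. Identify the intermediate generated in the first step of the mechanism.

Step 1: Electrophilic addition begins with the π(C=C) electrons forming a bond to the proton of H3O⁺. Following Markovnikov's rule, the resulting cation is secondary. H2O is released.
After step 1 the species present is a secondary carbocation.

secondary carbocation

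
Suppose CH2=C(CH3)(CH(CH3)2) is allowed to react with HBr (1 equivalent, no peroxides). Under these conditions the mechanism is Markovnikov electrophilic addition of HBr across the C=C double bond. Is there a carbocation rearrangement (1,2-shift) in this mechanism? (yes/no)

The first-formed carbocation is tertiary.
No single 1,2-shift to an adjacent carbon would produce a more-substituted cation than the one already present, so no rearrangement occurs.

no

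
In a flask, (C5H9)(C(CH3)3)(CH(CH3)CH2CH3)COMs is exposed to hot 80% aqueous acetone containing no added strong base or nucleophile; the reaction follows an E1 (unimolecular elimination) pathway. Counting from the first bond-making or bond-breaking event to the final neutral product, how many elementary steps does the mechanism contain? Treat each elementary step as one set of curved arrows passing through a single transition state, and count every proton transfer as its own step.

Step 1: Rate-determining heterolysis of the C–O bond gives MsO⁻ and a tertiary carbocation.
(No 1,2-shift: no single shift to an adjacent carbon would give a more stable cation.)
Step 2: A water molecule (solvent) deprotonates a β-carbon; as the C–H bond breaks, those electrons form the new alkene π bond.
Total: 2 elementary steps.

2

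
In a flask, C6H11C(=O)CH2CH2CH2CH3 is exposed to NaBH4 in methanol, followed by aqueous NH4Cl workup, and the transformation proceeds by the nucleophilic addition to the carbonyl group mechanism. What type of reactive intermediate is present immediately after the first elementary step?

Step 1: A lone pair / filled orbital on H⁻ (delivered from BH4⁻) attacks the electrophilic carbonyl carbon; the π(C=O) electrons shift onto oxygen, producing a tetrahedral alkoxide intermediate.
After step 1 the species present is a tetrahedral alkoxide intermediate.

tetrahedral alkoxide intermediate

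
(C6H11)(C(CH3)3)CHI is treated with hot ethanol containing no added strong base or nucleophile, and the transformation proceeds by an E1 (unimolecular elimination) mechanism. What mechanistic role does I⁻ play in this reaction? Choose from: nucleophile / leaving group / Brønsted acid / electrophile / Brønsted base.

Step 1: Ionisation: the C–I σ-bond cleaves heterolytically; both bonding electrons depart with I⁻, leaving a secondary carbocation at the α-carbon.
I⁻ departs with both electrons of the breaking σ-bond — that is the definition of a leaving group.

leaving group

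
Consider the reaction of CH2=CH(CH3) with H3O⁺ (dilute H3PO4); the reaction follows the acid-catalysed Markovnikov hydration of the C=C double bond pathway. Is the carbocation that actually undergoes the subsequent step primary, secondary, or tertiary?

secondary

Step 1: Protonation of the alkene by H3O⁺: the π bond acts as the nucleophile and picks up H⁺, giving the more stable (Markovnikov) secondary carbocation. H2O is released.
No single 1,2-shift to an adjacent carbon would give a more-substituted cation, so no rearrangement occurs.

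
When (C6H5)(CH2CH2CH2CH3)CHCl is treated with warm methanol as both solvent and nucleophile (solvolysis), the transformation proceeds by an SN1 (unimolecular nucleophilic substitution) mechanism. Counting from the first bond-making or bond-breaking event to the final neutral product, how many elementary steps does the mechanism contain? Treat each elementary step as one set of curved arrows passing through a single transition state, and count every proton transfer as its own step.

Step 1: Ionisation: the C–Cl σ-bond cleaves heterolytically; both bonding electrons depart with Cl⁻, leaving a secondary carbocation at the α-carbon.
(No 1,2-shift: no single shift to an adjacent carbon would give a more stable cation.)
Step 2: Nucleophilic capture: the oxygen of CH3OH bonds to the cationic carbon, producing an oxonium-ion intermediate.
Step 3: Proton transfer from the O–H of the oxonium ion to a solvent molecule delivers the neutral ether.
Total: 3 elementary steps.

3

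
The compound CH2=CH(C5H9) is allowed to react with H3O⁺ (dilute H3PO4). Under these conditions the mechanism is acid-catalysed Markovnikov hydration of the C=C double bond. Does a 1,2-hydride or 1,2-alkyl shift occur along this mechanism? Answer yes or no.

The first-formed carbocation is secondary.
The adjacent cyclopentyl carbon already bears 2 other carbon substituents and has a hydrogen to migrate; after a 1,2-hydride shift from that carbon the positive charge sits on a tertiary centre.
Tertiary is more stable than secondary, so the shift occurs.

yes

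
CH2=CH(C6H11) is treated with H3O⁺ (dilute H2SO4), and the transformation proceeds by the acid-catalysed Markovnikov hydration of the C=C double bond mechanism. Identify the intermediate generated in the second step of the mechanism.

tertiary carbocation

Step 1: Electrophilic addition begins with the π(C=C) electrons forming a bond to the proton of H3O⁺. Following Markovnikov's rule, the resulting cation is secondary. H2O is released.
Step 2: A hydride (H with its bonding pair) migrates from the adjacent cyclohexyl carbon to the cationic centre — a 1,2-hydride shift — upgrading the secondary cation to a tertiary one.
After step 2 the species present is a tertiary carbocation.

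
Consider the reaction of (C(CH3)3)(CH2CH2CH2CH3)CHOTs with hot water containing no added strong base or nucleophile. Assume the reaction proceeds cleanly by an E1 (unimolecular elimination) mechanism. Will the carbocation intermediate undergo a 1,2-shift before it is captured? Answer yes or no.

The first-formed carbocation is secondary.
The adjacent tert-butyl carbon has no hydrogen but bears methyl groups; migration of one methyl with its bonding pair (a 1,2-methyl shift) places the charge on a tertiary centre.
Tertiary is more stable than secondary, so the shift occurs.

yes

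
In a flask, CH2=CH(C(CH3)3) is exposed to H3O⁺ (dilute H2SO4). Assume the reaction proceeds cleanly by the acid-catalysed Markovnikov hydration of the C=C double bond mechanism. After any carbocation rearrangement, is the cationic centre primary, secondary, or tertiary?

Step 1: Electrophilic addition begins with the π(C=C) electrons forming a bond to the proton of H3O⁺. Following Markovnikov's rule, the resulting cation is secondary. H2O is released.
Step 2: Carbocation rearrangement: a 1,2-methyl shift from the adjacent tert-butyl carbon converts the initially-formed secondary cation into the more stable tertiary cation.
The cation rearranges from secondary to tertiary via a 1,2-methyl shift from the adjacent tert-butyl carbon; the tertiary cation is what reacts next.

tertiary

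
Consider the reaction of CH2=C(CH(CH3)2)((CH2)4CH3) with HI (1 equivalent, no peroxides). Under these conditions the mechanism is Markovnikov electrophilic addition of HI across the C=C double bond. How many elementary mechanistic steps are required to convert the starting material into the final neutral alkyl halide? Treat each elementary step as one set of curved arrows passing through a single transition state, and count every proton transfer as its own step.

2

Step 1: Protonation of the alkene by HI: the π bond acts as the nucleophile and picks up H⁺, giving the more stable (Markovnikov) tertiary carbocation. The H–I bond breaks heterolytically, releasing I⁻.
(No 1,2-shift: no single shift to an adjacent carbon would give a more stable cation.)
Step 2: I⁻ captures the cation: a lone pair on I⁻ fills the empty p orbital, producing the alkyl halide product.
Total: 2 elementary steps.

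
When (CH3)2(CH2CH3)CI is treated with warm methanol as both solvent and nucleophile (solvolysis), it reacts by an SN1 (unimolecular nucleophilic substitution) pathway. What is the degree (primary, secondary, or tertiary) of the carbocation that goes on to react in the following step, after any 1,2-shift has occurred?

Step 1: Ionisation: the C–I σ-bond cleaves heterolytically; both bonding electrons depart with I⁻, leaving a tertiary carbocation at the α-carbon.
No single 1,2-shift to an adjacent carbon would give a more-substituted cation, so no rearrangement occurs.

tertiary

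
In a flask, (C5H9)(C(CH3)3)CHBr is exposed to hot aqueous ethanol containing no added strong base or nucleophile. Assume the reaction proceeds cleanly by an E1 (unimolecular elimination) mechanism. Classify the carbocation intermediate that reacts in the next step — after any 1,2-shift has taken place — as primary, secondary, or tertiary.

tertiary

Step 1: Ionisation: the C–Br σ-bond cleaves heterolytically; both bonding electrons depart with Br⁻, leaving a secondary carbocation at the α-carbon.
Step 2: Carbocation rearrangement: a 1,2-hydride shift from the adjacent cyclopentyl carbon converts the initially-formed secondary cation into the more stable tertiary cation.
The cation rearranges from secondary to tertiary via a 1,2-hydride shift from the adjacent cyclopentyl carbon; the tertiary cation is what reacts next.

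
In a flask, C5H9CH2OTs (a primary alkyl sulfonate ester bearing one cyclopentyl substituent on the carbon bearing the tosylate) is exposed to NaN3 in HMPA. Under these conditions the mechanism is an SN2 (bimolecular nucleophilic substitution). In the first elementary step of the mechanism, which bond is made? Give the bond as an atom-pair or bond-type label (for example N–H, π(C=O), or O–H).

Step 1: The azide nucleophile donates a lone pair from N to the α-carbon in a backside attack; simultaneously the C–O σ-bond breaks and both of its electrons leave with TsO⁻. One concerted step with inversion of configuration.
The bond formed in this step is the C–N bond.

C–N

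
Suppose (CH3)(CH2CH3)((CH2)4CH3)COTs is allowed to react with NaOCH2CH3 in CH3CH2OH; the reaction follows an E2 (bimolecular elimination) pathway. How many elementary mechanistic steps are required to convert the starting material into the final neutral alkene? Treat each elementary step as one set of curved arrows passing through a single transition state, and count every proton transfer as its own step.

Step 1: The strong base CH3CH2O⁻ removes a β-hydrogen; in the same concerted event the electrons of the breaking C–H bond form the new π(C=C) bond and the C–O σ-bond breaks, expelling TsO⁻. Anti-periplanar geometry; one transition state.
Total: 1 elementary step.

1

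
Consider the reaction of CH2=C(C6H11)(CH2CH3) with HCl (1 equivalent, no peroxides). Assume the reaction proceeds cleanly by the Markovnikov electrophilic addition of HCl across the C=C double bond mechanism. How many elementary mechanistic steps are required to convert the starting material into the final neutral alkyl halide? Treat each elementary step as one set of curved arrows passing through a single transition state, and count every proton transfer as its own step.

Step 1: Protonation of the alkene by HCl: the π bond acts as the nucleophile and picks up H⁺, giving the more stable (Markovnikov) tertiary carbocation. The H–Cl bond breaks heterolytically, releasing Cl⁻.
(No 1,2-shift: no single shift to an adjacent carbon would give a more stable cation.)
Step 2: Cl⁻ captures the cation: a lone pair on Cl⁻ fills the empty p orbital, producing the alkyl halide product.
Total: 2 elementary steps.

2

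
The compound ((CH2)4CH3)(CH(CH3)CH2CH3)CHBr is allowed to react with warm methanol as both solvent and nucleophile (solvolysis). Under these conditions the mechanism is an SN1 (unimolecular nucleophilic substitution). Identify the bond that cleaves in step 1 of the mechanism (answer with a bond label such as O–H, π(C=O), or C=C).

Step 1: Unassisted departure of Br⁻ (taking the C–Br bonding pair) generates a secondary carbocation.
The bond broken in this step is the C–Br bond.

C–Br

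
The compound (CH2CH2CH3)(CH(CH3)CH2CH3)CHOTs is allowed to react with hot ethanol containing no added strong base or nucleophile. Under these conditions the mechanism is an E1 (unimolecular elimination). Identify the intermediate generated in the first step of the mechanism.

secondary carbocation

Step 1: Rate-determining heterolysis of the C–O bond gives TsO⁻ and a secondary carbocation.
After step 1 the species present is a secondary carbocation.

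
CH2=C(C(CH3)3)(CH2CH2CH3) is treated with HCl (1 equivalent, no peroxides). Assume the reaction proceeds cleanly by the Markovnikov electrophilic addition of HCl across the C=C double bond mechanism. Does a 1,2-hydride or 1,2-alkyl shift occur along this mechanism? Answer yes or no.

The first-formed carbocation is tertiary.
No single 1,2-shift to an adjacent carbon would produce a more-substituted cation than the one already present, so no rearrangement occurs.

no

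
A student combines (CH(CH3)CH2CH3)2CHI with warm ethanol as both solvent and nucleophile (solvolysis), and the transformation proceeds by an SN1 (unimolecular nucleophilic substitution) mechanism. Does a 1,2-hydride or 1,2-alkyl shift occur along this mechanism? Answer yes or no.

The first-formed carbocation is secondary.
The adjacent sec-butyl carbon already bears 2 other carbon substituents and has a hydrogen to migrate; after a 1,2-hydride shift from that carbon the positive charge sits on a tertiary centre.
Tertiary is more stable than secondary, so the shift occurs.

yes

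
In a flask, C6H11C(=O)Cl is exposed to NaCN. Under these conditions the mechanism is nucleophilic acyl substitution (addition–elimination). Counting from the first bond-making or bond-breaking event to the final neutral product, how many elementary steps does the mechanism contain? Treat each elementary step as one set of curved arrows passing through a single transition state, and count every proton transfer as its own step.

2

Step 1: Nucleophilic addition of CN⁻ to the acyl carbon breaks the π(C=O) bond and yields a tetrahedral, anionic intermediate.
Step 2: Elimination step: re-formation of the carbonyl π bond drives out Cl⁻, giving the new acyl compound.
Total: 2 elementary steps.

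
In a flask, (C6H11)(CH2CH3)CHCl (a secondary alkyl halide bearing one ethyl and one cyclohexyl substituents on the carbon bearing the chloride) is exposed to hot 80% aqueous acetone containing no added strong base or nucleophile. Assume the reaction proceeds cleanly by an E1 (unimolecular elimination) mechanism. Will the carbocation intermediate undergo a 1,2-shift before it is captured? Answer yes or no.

The first-formed carbocation is secondary.
The adjacent cyclohexyl carbon already bears 2 other carbon substituents and has a hydrogen to migrate; after a 1,2-hydride shift from that carbon the positive charge sits on a tertiary centre.
Tertiary is more stable than secondary, so the shift occurs.

yes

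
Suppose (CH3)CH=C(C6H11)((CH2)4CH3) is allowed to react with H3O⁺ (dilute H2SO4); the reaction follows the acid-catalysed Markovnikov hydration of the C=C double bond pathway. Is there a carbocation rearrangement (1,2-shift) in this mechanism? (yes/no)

no

The first-formed carbocation is tertiary.
No single 1,2-shift to an adjacent carbon would produce a more-substituted cation than the one already present, so no rearrangement occurs.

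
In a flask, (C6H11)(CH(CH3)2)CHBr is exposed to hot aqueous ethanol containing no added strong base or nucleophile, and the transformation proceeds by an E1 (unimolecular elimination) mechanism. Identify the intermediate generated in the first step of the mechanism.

secondary carbocation

Step 1: Unassisted departure of Br⁻ (taking the C–Br bonding pair) generates a secondary carbocation.
After step 1 the species present is a secondary carbocation.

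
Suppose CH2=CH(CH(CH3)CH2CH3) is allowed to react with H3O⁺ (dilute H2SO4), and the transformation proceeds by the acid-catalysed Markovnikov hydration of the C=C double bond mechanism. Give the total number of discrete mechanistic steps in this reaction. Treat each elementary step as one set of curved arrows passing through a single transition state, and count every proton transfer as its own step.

Step 1: Electrophilic addition begins with the π(C=C) electrons forming a bond to the proton of H3O⁺. Following Markovnikov's rule, the resulting cation is secondary. H2O is released.
Step 2: A hydride (H with its bonding pair) migrates from the adjacent sec-butyl carbon to the cationic centre — a 1,2-hydride shift — upgrading the secondary cation to a tertiary one.
Step 3: Water acts as the nucleophile: an oxygen lone pair bonds to the cationic carbon, giving an oxonium-ion intermediate.
Step 4: Proton transfer from the O–H of the oxonium ion to H2O completes the catalytic cycle and yields the alcohol.
Total: 4 elementary steps.

4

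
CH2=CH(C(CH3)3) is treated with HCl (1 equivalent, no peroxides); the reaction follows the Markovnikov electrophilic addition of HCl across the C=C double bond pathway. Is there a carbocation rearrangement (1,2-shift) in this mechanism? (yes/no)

The first-formed carbocation is secondary.
The adjacent tert-butyl carbon has no hydrogen but bears methyl groups; migration of one methyl with its bonding pair (a 1,2-methyl shift) places the charge on a tertiary centre.
Tertiary is more stable than secondary, so the shift occurs.

yes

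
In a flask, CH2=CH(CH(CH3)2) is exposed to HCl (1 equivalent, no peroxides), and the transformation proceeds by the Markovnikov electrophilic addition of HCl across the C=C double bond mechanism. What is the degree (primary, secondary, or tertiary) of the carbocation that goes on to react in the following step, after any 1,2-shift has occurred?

tertiary

Step 1: Electrophilic addition begins with the π(C=C) electrons forming a bond to the proton of HCl. Following Markovnikov's rule, the resulting cation is secondary. The H–Cl bond breaks heterolytically, releasing Cl⁻.
Step 2: A hydride (H with its bonding pair) migrates from the adjacent isopropyl carbon to the cationic centre — a 1,2-hydride shift — upgrading the secondary cation to a tertiary one.
The cation rearranges from secondary to tertiary via a 1,2-hydride shift from the adjacent isopropyl carbon; the tertiary cation is what reacts next.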